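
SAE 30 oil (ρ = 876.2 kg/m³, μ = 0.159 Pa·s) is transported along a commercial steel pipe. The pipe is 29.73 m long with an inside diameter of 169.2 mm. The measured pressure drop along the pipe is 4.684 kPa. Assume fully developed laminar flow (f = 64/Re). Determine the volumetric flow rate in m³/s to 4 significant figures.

For laminar flow, f = 64/Re with Re = ρVD/μ, so Darcy-Weisbach reduces to ΔP = 32μLV/D². Solving for V: V = ΔP·D²/(32μL) = 4684·(0.1692)²/(32·0.159·29.73) = 0.8865 m/s.
Check: Re = ρVD/μ = 876.2·0.8865·0.1692/0.159 = 826.6 < 2300, so the laminar assumption holds.
Q = V·A = 0.8865·(π/4·0.1692²) = 0.01993 m³/s = 0.01993 m³/s.

Q ≈ 0.01993 m³/s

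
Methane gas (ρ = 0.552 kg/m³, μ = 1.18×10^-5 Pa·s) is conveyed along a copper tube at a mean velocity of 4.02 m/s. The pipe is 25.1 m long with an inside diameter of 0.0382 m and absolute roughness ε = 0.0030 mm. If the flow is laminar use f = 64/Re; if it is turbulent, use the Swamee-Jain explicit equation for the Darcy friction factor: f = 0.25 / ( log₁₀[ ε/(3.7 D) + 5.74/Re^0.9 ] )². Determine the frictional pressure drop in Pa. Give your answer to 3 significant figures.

ΔP ≈ 100 Pa

Reynolds number Re = ρVD/μ = 0.552 · 4.02 · 0.0382 / 1.18e-05 = 7184.
Re > 4000 → turbulent. Relative roughness ε/D = 3e-06/0.0382 = 7.85e-05. Swamee-Jain: f = 0.25/(log₁₀[7.85e-05/3.7 + 5.74/7184^0.9])² = 0.25/(log₁₀[2.12e-05 + 0.00194])² = 0.25/(-2.707)² = 0.03411.
Darcy-Weisbach: ΔP = f(L/D)(ρV²/2) = 0.03411·(25.1/0.0382)·(0.552·4.02²/2) = 0.03411·657.1·4.46 = 99.98 Pa.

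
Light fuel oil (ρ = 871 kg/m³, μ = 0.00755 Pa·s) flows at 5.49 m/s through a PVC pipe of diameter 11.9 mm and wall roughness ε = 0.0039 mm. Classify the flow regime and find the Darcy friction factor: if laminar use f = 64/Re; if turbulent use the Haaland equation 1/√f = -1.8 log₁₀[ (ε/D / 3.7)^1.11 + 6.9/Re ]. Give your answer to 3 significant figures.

f ≈ 0.0338

Re = ρVD/μ = 871·5.49·0.0119/0.00755 = 7537.
Re > 4000 → turbulent. ε/D = 3.9e-06/0.0119 = 0.000328; Haaland: 1/√f = -1.8 log₁₀[3.17e-05 + 0.000916] = 5.442, so f = 0.03376.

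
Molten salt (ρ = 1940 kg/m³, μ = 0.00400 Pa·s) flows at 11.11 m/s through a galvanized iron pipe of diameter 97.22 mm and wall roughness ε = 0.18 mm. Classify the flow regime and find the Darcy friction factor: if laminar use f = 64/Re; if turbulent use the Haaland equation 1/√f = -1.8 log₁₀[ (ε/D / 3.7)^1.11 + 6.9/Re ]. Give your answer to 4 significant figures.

f ≈ 0.02332

Re = ρVD/μ = 1940·11.11·0.09722/0.004 = 5.239e+05.
Re > 4000 → turbulent. ε/D = 0.00018/0.09722 = 0.00185; Haaland: 1/√f = -1.8 log₁₀[0.000217 + 1.32e-05] = 6.549, so f = 0.02332.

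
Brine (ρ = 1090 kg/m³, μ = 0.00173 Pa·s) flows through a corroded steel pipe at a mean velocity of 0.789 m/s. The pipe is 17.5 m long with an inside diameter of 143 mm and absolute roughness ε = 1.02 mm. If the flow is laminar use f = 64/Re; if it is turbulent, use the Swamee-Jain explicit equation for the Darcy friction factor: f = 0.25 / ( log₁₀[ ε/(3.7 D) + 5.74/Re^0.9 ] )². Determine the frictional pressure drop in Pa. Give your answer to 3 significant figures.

ΔP ≈ 1460 Pa

Reynolds number Re = ρVD/μ = 1090 · 0.789 · 0.143 / 0.00173 = 7.109e+04.
Re > 4000 → turbulent. Relative roughness ε/D = 0.00102/0.143 = 0.00713. Swamee-Jain: f = 0.25/(log₁₀[0.00713/3.7 + 5.74/7.109e+04^0.9])² = 0.25/(log₁₀[0.00193 + 0.000247])² = 0.25/(-2.663)² = 0.03526.
Darcy-Weisbach: ΔP = f(L/D)(ρV²/2) = 0.03526·(17.5/0.143)·(1090·0.789²/2) = 0.03526·122.4·339.3 = 1464 Pa.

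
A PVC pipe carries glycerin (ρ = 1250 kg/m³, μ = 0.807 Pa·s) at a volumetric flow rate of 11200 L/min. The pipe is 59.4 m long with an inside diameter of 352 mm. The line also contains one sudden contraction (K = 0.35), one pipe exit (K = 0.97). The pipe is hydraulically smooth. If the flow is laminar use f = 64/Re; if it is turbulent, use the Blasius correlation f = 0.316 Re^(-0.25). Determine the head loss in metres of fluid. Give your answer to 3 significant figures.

Q = 11200 L/min = 11200/60000 = 0.1867 m³/s.
Cross-sectional area A = πD²/4 = π(0.352)²/4 = 0.09731 m²; mean velocity V = Q/A = 0.1867/0.09731 = 1.918 m/s.
Reynolds number Re = ρVD/μ = 1250 · 1.918 · 0.352 / 0.807 = 1046.
Re < 2300 → laminar flow, so f = 64/Re = 64/1046 = 0.06119 (the turbulent correlation is not needed).
Total minor-loss coefficient ΣK = 1·0.35 + 1·0.97 = 1.32.
ΔP = [f·L/D + ΣK]·(ρV²/2) = [0.06119·59.4/0.352 + 1.32]·(1250·1.918²/2) = [10.33 + 1.32]·2300 = 2.678e+04 Pa.
Head loss h_f = ΔP/(ρg) = 2.678e+04/(1250·9.81) = 2.18 m.

h_f ≈ 2.18 m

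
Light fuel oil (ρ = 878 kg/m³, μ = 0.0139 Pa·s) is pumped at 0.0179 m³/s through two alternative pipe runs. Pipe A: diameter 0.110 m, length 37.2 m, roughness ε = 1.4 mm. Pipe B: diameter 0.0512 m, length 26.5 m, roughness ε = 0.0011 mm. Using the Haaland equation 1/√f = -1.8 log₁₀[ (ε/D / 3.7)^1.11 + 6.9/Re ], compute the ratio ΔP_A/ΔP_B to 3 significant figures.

ΔP_A/ΔP_B ≈ 0.0579

Pipe A: V = Q/A = 0.0179/0.009503 = 1.884 m/s; Re = 1.309e+04; ε/D = 0.0127; Haaland → f = 0.04479; ΔP_A = f(L/D)(ρV²/2) = 2.359e+04 Pa.
Pipe B: V = Q/A = 0.0179/0.002059 = 8.694 m/s; Re = 2.812e+04; ε/D = 2.15e-05; Haaland → f = 0.02372; ΔP_B = f(L/D)(ρV²/2) = 4.073e+05 Pa.
ΔP_A/ΔP_B = 2.359e+04/4.073e+05 = 0.0579.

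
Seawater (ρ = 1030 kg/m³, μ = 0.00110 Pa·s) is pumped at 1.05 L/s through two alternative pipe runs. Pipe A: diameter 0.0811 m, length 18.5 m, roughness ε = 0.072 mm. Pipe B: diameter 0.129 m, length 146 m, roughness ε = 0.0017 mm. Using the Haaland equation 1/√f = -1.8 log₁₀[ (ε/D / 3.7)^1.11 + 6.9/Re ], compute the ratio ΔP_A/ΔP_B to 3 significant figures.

Pipe A: V = Q/A = 0.00105/0.005166 = 0.2033 m/s; Re = 1.544e+04; ε/D = 0.000888; Haaland → f = 0.02895; ΔP_A = f(L/D)(ρV²/2) = 140.5 Pa.
Pipe B: V = Q/A = 0.00105/0.01307 = 0.08034 m/s; Re = 9704; ε/D = 1.32e-05; Haaland → f = 0.03115; ΔP_B = f(L/D)(ρV²/2) = 117.2 Pa.
ΔP_A/ΔP_B = 140.5/117.2 = 1.20.

ΔP_A/ΔP_B ≈ 1.20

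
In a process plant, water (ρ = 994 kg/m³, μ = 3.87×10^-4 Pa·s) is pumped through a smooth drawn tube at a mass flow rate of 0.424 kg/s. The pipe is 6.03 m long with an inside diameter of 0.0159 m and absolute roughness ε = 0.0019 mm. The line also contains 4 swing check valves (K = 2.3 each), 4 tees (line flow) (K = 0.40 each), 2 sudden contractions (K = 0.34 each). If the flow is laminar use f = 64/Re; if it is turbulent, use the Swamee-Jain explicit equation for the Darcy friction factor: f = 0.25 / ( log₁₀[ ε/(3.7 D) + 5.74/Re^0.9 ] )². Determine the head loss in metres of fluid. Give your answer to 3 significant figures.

h_f ≈ 4.40 m

A = πD²/4 = π(0.0159)²/4 = 0.0001986 m²; mean velocity V = ṁ/(ρA) = 0.424/(994 · 0.0001986) = 2.148 m/s.
Reynolds number Re = ρVD/μ = 994 · 2.148 · 0.0159 / 0.000387 = 8.773e+04.
Re > 4000 → turbulent. Relative roughness ε/D = 1.9e-06/0.0159 = 0.000119. Swamee-Jain: f = 0.25/(log₁₀[0.000119/3.7 + 5.74/8.773e+04^0.9])² = 0.25/(log₁₀[3.23e-05 + 0.000204])² = 0.25/(-3.626)² = 0.01901.
Total minor-loss coefficient ΣK = 4·2.3 + 4·0.4 + 2·0.34 = 11.5.
ΔP = [f·L/D + ΣK]·(ρV²/2) = [0.01901·6.03/0.0159 + 11.5]·(994·2.148²/2) = [7.21 + 11.5]·2294 = 4.287e+04 Pa.
Head loss h_f = ΔP/(ρg) = 4.287e+04/(994·9.81) = 4.40 m.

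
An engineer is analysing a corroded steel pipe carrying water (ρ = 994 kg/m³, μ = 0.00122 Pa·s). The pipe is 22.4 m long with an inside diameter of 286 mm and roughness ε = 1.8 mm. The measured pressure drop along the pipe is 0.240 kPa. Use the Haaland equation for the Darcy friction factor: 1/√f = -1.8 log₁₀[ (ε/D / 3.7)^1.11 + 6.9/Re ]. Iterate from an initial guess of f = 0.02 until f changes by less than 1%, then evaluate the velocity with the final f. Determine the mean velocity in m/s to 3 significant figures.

Rearranging Darcy-Weisbach: V = √(2·ΔP·D/(f·L·ρ)). With ε/D = 0.0018/0.286 = 0.00629, iterate starting from f = 0.02:
  f = 0.02 → V = √(2·240·0.286/(0.02·22.4·994)) = 0.5552 m/s; Re = ρVD/μ = 1.294e+05; f → 0.03324
  f = 0.03324 → V = 0.4307 m/s; Re = 1.004e+05; f → 0.0334
Converged (Δf/f < 1%). With the final f = 0.0334: V = √(2·240·0.286/(0.0334·22.4·994)) = 0.4297 m/s.

V ≈ 0.430 m/s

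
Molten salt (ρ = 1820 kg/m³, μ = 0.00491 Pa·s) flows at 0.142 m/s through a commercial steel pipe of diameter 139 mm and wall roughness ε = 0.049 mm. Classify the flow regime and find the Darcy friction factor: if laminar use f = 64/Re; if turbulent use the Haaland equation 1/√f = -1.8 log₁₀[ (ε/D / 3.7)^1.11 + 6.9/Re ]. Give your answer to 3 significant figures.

Re = ρVD/μ = 1820·0.142·0.139/0.00491 = 7316.
Re > 4000 → turbulent. ε/D = 4.9e-05/0.139 = 0.000353; Haaland: 1/√f = -1.8 log₁₀[3.44e-05 + 0.000943] = 5.418, so f = 0.03407.

f ≈ 0.0341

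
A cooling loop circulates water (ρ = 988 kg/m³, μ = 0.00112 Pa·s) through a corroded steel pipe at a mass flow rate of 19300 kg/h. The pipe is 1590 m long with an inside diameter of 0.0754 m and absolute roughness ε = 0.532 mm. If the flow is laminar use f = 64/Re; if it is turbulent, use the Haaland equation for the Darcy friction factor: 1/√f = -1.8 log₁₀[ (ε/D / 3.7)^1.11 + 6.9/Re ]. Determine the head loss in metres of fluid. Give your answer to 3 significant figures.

ṁ = 19300 kg/h = 19300/3600 = 5.361 kg/s.
A = πD²/4 = π(0.0754)²/4 = 0.004465 m²; mean velocity V = ṁ/(ρA) = 5.361/(988 · 0.004465) = 1.215 m/s.
Reynolds number Re = ρVD/μ = 988 · 1.215 · 0.0754 / 0.00112 = 8.083e+04.
Re > 4000 → turbulent. Relative roughness ε/D = 0.000532/0.0754 = 0.00706. Haaland: 1/√f = -1.8 log₁₀[(0.00706/3.7)^1.11 + 6.9/8.083e+04] = -1.8 log₁₀[0.000958 + 8.54e-05] = 5.367, so f = 0.03471.
Darcy-Weisbach: ΔP = f(L/D)(ρV²/2) = 0.03471·(1590/0.0754)·(988·1.215²/2) = 0.03471·2.109e+04·729.6 = 5.341e+05 Pa.
Head loss h_f = ΔP/(ρg) = 5.341e+05/(988·9.81) = 55.1 m.

h_f ≈ 55.1 m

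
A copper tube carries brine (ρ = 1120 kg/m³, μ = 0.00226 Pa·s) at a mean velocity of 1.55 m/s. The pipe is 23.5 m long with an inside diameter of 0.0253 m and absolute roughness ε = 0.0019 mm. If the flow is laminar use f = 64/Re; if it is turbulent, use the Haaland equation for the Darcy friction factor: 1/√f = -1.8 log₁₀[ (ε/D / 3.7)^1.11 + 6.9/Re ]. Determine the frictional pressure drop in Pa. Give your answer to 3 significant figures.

ΔP ≈ 32600 Pa

Reynolds number Re = ρVD/μ = 1120 · 1.55 · 0.0253 / 0.00226 = 1.943e+04.
Re > 4000 → turbulent. Relative roughness ε/D = 1.9e-06/0.0253 = 7.51e-05. Haaland: 1/√f = -1.8 log₁₀[(7.51e-05/3.7)^1.11 + 6.9/1.943e+04] = -1.8 log₁₀[6.18e-06 + 0.000355] = 6.196, so f = 0.02605.
Darcy-Weisbach: ΔP = f(L/D)(ρV²/2) = 0.02605·(23.5/0.0253)·(1120·1.55²/2) = 0.02605·928.9·1345 = 3.255e+04 Pa.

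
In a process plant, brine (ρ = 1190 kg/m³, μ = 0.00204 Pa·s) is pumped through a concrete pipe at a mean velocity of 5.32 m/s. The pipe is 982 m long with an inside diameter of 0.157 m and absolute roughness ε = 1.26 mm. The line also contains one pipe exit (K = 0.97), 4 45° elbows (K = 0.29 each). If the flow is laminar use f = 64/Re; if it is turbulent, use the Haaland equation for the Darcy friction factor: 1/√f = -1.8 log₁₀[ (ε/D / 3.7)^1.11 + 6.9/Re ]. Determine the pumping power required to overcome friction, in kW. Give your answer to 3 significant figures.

P ≈ 388 kW

Reynolds number Re = ρVD/μ = 1190 · 5.32 · 0.157 / 0.00204 = 4.872e+05.
Re > 4000 → turbulent. Relative roughness ε/D = 0.00126/0.157 = 0.00803. Haaland: 1/√f = -1.8 log₁₀[(0.00803/3.7)^1.11 + 6.9/4.872e+05] = -1.8 log₁₀[0.0011 + 1.42e-05] = 5.312, so f = 0.03544.
Total minor-loss coefficient ΣK = 1·0.97 + 4·0.29 = 2.13.
ΔP = [f·L/D + ΣK]·(ρV²/2) = [0.03544·982/0.157 + 2.13]·(1190·5.32²/2) = [221.6 + 2.13]·1.684e+04 = 3.768e+06 Pa.
Q = V·A = 5.32·0.01936 = 0.103 m³/s.
Pumping power P = QΔP = 0.103·3.768e+06 = 388100 W = 388 kW.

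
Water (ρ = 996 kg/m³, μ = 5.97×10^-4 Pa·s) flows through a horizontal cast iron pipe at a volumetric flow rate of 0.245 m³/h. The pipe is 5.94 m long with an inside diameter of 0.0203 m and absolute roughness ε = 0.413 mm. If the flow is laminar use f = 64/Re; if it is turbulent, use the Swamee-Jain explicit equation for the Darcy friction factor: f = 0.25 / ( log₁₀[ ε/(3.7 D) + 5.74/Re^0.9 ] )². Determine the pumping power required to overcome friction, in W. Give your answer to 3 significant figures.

P ≈ 0.0242 W

Q = 0.245 m³/h = 0.245/3600 = 6.806e-05 m³/s.
Cross-sectional area A = πD²/4 = π(0.0203)²/4 = 0.0003237 m²; mean velocity V = Q/A = 6.806e-05/0.0003237 = 0.2103 m/s.
Reynolds number Re = ρVD/μ = 996 · 0.2103 · 0.0203 / 0.000597 = 7121.
Re > 4000 → turbulent. Relative roughness ε/D = 0.000413/0.0203 = 0.0203. Swamee-Jain: f = 0.25/(log₁₀[0.0203/3.7 + 5.74/7121^0.9])² = 0.25/(log₁₀[0.0055 + 0.00196])² = 0.25/(-2.128)² = 0.05523.
Darcy-Weisbach: ΔP = f(L/D)(ρV²/2) = 0.05523·(5.94/0.0203)·(996·0.2103²/2) = 0.05523·292.6·22.02 = 355.9 Pa.
Pumping power P = QΔP = 6.806e-05·355.9 = 0.02422 W = 0.0242 W.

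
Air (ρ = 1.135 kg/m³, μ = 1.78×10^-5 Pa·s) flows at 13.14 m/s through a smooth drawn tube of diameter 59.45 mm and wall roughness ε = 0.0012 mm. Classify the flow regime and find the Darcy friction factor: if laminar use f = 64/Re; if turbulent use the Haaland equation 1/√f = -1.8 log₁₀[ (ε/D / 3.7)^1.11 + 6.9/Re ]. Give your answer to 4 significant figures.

f ≈ 0.02078

Re = ρVD/μ = 1.135·13.14·0.05945/1.78e-05 = 4.981e+04.
Re > 4000 → turbulent. ε/D = 1.2e-06/0.05945 = 2.02e-05; Haaland: 1/√f = -1.8 log₁₀[1.44e-06 + 0.000139] = 6.937, so f = 0.02078.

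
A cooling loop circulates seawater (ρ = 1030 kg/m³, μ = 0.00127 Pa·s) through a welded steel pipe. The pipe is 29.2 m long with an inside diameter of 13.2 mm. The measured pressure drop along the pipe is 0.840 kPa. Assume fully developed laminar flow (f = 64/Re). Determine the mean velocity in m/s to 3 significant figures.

V ≈ 0.123 m/s

For laminar flow, f = 64/Re with Re = ρVD/μ, so Darcy-Weisbach reduces to ΔP = 32μLV/D². Solving for V: V = ΔP·D²/(32μL) = 840·(0.0132)²/(32·0.00127·29.2) = 0.1233 m/s.
Check: Re = ρVD/μ = 1030·0.1233·0.0132/0.00127 = 1320 < 2300, so the laminar assumption holds.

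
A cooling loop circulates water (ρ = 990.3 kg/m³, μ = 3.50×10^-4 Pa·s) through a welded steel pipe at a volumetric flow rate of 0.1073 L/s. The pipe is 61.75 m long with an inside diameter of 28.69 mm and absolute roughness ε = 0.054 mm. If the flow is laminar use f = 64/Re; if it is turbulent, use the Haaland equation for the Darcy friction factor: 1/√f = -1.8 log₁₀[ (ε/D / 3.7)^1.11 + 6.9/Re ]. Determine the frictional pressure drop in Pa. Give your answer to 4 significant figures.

ΔP ≈ 922.0 Pa

Q = 0.1073 L/s = 0.1073/1000 = 0.0001073 m³/s.
Cross-sectional area A = πD²/4 = π(0.02869)²/4 = 0.0006465 m²; mean velocity V = Q/A = 0.0001073/0.0006465 = 0.166 m/s.
Reynolds number Re = ρVD/μ = 990.3 · 0.166 · 0.02869 / 0.00035 = 1.347e+04.
Re > 4000 → turbulent. Relative roughness ε/D = 5.4e-05/0.02869 = 0.00188. Haaland: 1/√f = -1.8 log₁₀[(0.00188/3.7)^1.11 + 6.9/1.347e+04] = -1.8 log₁₀[0.000221 + 0.000512] = 5.643, so f = 0.03141.
Darcy-Weisbach: ΔP = f(L/D)(ρV²/2) = 0.03141·(61.75/0.02869)·(990.3·0.166²/2) = 0.03141·2152·13.64 = 922 Pa.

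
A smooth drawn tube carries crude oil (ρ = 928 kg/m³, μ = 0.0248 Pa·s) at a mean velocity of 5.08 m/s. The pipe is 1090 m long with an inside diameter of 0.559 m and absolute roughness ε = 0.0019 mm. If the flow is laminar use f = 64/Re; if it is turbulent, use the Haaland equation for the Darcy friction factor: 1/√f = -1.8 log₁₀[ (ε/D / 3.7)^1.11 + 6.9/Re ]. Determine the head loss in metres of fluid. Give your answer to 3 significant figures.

Reynolds number Re = ρVD/μ = 928 · 5.08 · 0.559 / 0.0248 = 1.063e+05.
Re > 4000 → turbulent. Relative roughness ε/D = 1.9e-06/0.559 = 3.4e-06. Haaland: 1/√f = -1.8 log₁₀[(3.4e-06/3.7)^1.11 + 6.9/1.063e+05] = -1.8 log₁₀[1.99e-07 + 6.49e-05] = 7.535, so f = 0.01761.
Darcy-Weisbach: ΔP = f(L/D)(ρV²/2) = 0.01761·(1090/0.559)·(928·5.08²/2) = 0.01761·1950·1.197e+04 = 4.112e+05 Pa.
Head loss h_f = ΔP/(ρg) = 4.112e+05/(928·9.81) = 45.2 m.

h_f ≈ 45.2 m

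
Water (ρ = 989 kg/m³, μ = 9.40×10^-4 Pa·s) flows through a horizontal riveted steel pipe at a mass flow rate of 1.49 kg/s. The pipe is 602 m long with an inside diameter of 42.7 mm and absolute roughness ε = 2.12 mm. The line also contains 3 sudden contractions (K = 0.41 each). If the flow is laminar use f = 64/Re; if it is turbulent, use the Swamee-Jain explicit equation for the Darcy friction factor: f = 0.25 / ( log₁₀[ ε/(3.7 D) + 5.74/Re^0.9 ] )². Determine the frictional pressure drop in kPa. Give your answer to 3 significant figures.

ΔP ≈ 558 kPa

A = πD²/4 = π(0.0427)²/4 = 0.001432 m²; mean velocity V = ṁ/(ρA) = 1.49/(989 · 0.001432) = 1.052 m/s.
Reynolds number Re = ρVD/μ = 989 · 1.052 · 0.0427 / 0.00094 = 4.727e+04.
Re > 4000 → turbulent. Relative roughness ε/D = 0.00212/0.0427 = 0.0496. Swamee-Jain: f = 0.25/(log₁₀[0.0496/3.7 + 5.74/4.727e+04^0.9])² = 0.25/(log₁₀[0.0134 + 0.000356])² = 0.25/(-1.861)² = 0.07219.
Total minor-loss coefficient ΣK = 3·0.41 = 1.23.
ΔP = [f·L/D + ΣK]·(ρV²/2) = [0.07219·602/0.0427 + 1.23]·(989·1.052²/2) = [1018 + 1.23]·547.3 = 5.577e+05 Pa.
ΔP = 5.577e+05 Pa = 558 kPa.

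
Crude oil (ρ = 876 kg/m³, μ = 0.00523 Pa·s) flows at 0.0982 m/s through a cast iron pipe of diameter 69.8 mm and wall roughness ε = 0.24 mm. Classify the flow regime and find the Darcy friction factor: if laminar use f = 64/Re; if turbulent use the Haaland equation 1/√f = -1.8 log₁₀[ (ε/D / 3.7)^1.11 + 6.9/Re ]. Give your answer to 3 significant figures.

Re = ρVD/μ = 876·0.0982·0.0698/0.00523 = 1148.
Re < 2300 → laminar, so f = 64/Re = 0.05575 (roughness is irrelevant in laminar flow).

f ≈ 0.0557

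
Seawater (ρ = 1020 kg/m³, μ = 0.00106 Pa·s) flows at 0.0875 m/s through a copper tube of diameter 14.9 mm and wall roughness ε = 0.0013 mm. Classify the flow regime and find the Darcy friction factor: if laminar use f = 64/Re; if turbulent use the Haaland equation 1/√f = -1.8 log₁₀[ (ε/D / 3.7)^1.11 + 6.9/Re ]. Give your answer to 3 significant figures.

f ≈ 0.0510

Re = ρVD/μ = 1020·0.0875·0.0149/0.00106 = 1255.
Re < 2300 → laminar, so f = 64/Re = 0.05101 (roughness is irrelevant in laminar flow).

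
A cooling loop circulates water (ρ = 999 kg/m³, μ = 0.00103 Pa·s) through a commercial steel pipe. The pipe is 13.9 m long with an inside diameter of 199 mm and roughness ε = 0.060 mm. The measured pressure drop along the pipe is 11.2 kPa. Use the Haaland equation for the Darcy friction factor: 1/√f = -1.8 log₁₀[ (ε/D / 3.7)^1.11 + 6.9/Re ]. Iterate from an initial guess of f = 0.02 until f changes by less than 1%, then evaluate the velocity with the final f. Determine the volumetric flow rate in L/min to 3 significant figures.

Rearranging Darcy-Weisbach: V = √(2·ΔP·D/(f·L·ρ)). With ε/D = 6e-05/0.199 = 0.000302, iterate starting from f = 0.02:
  f = 0.02 → V = √(2·1.12e+04·0.199/(0.02·13.9·999)) = 4.006 m/s; Re = ρVD/μ = 7.733e+05; f → 0.01578
  f = 0.01578 → V = 4.51 m/s; Re = 8.704e+05; f → 0.0157
Converged (Δf/f < 1%). With the final f = 0.0157: V = √(2·1.12e+04·0.199/(0.0157·13.9·999)) = 4.521 m/s.
Q = V·A = 4.521·(π/4·0.199²) = 0.1406 m³/s = 8440 L/min.

Q ≈ 8440 L/min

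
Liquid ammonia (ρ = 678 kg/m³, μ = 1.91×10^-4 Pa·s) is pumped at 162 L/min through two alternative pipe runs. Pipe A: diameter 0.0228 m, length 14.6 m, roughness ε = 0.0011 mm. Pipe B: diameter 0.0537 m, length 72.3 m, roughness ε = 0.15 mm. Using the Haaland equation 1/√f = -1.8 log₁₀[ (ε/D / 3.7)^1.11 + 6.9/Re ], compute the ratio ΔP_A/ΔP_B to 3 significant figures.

ΔP_A/ΔP_B ≈ 7.54

Pipe A: V = Q/A = 0.0027/0.0004083 = 6.613 m/s; Re = 5.352e+05; ε/D = 4.82e-05; Haaland → f = 0.01352; ΔP_A = f(L/D)(ρV²/2) = 1.284e+05 Pa.
Pipe B: V = Q/A = 0.0027/0.002265 = 1.192 m/s; Re = 2.272e+05; ε/D = 0.00279; Haaland → f = 0.02626; ΔP_B = f(L/D)(ρV²/2) = 1.703e+04 Pa.
ΔP_A/ΔP_B = 1.284e+05/1.703e+04 = 7.54.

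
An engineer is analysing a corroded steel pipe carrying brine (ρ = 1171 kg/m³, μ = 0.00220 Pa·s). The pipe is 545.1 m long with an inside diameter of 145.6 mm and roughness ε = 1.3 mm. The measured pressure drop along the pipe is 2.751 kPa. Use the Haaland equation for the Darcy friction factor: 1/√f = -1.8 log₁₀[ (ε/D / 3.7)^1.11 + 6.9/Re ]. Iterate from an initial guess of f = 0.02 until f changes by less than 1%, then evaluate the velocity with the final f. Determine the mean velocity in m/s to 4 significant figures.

V ≈ 0.1758 m/s

Rearranging Darcy-Weisbach: V = √(2·ΔP·D/(f·L·ρ)). With ε/D = 0.0013/0.1456 = 0.00893, iterate starting from f = 0.02:
  f = 0.02 → V = √(2·2751·0.1456/(0.02·545.1·1171)) = 0.2505 m/s; Re = ρVD/μ = 1.941e+04; f → 0.03948
  f = 0.03948 → V = 0.1783 m/s; Re = 1.382e+04; f → 0.04055
  f = 0.04055 → V = 0.1759 m/s; Re = 1.363e+04; f → 0.0406
Converged (Δf/f < 1%). With the final f = 0.0406: V = √(2·2751·0.1456/(0.0406·545.1·1171)) = 0.1758 m/s.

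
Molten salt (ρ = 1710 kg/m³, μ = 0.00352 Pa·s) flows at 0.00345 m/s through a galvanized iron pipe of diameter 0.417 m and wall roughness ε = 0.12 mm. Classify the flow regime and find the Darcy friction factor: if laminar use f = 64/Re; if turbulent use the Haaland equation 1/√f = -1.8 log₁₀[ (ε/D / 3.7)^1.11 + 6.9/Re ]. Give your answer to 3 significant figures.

f ≈ 0.0916

Re = ρVD/μ = 1710·0.00345·0.417/0.00352 = 698.9.
Re < 2300 → laminar, so f = 64/Re = 0.09157 (roughness is irrelevant in laminar flow).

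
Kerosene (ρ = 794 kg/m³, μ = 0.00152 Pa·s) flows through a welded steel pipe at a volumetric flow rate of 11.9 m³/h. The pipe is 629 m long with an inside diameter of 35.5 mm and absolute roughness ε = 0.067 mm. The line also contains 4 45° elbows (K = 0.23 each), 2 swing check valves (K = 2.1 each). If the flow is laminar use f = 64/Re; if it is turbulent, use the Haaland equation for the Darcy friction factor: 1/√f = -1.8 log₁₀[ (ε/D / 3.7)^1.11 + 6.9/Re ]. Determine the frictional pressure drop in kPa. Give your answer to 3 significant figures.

ΔP ≈ 2020 kPa

Q = 11.9 m³/h = 11.9/3600 = 0.003306 m³/s.
Cross-sectional area A = πD²/4 = π(0.0355)²/4 = 0.0009898 m²; mean velocity V = Q/A = 0.003306/0.0009898 = 3.34 m/s.
Reynolds number Re = ρVD/μ = 794 · 3.34 · 0.0355 / 0.00152 = 6.193e+04.
Re > 4000 → turbulent. Relative roughness ε/D = 6.7e-05/0.0355 = 0.00189. Haaland: 1/√f = -1.8 log₁₀[(0.00189/3.7)^1.11 + 6.9/6.193e+04] = -1.8 log₁₀[0.000222 + 0.000111] = 6.26, so f = 0.02552.
Total minor-loss coefficient ΣK = 4·0.23 + 2·2.1 = 5.12.
ΔP = [f·L/D + ΣK]·(ρV²/2) = [0.02552·629/0.0355 + 5.12]·(794·3.34²/2) = [452.2 + 5.12]·4428 = 2.025e+06 Pa.
ΔP = 2.025e+06 Pa = 2020 kPa.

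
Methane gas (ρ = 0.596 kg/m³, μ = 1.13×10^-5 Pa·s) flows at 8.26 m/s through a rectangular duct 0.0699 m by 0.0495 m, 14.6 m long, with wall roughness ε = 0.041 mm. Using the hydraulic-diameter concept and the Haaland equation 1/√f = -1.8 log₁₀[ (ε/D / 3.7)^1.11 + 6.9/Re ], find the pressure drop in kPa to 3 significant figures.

Hydraulic diameter D_h = 4A/P = 4·(0.0699·0.0495)/(2·(0.0699+0.0495)) = 0.01384/0.2388 = 0.05796 m.
Re = ρVD_h/μ = 0.596·8.26·0.05796/1.13e-05 = 2.525e+04.
ε/D_h = 4.1e-05/0.05796 = 0.000707; Haaland gives 1/√f = -1.8 log₁₀[7.45e-05+0.000273] = 6.226, so f = 0.0258.
ΔP = f(L/D_h)(ρV²/2) = 0.0258·14.6/0.05796·20.33 = 132.1 Pa.
ΔP = 0.132 kPa.

ΔP ≈ 0.132 kPa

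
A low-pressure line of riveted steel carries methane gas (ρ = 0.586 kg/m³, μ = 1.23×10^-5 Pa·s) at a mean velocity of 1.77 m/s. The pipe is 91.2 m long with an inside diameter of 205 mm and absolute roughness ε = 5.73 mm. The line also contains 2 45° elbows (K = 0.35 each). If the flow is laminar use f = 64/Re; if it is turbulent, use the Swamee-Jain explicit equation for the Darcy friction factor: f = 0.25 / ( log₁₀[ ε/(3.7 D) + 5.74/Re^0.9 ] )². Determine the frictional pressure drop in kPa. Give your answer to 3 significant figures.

Reynolds number Re = ρVD/μ = 0.586 · 1.77 · 0.205 / 1.23e-05 = 1.729e+04.
Re > 4000 → turbulent. Relative roughness ε/D = 0.00573/0.205 = 0.028. Swamee-Jain: f = 0.25/(log₁₀[0.028/3.7 + 5.74/1.729e+04^0.9])² = 0.25/(log₁₀[0.00755 + 0.000881])² = 0.25/(-2.074)² = 0.05813.
Total minor-loss coefficient ΣK = 2·0.35 = 0.7.
ΔP = [f·L/D + ΣK]·(ρV²/2) = [0.05813·91.2/0.205 + 0.7]·(0.586·1.77²/2) = [25.86 + 0.7]·0.9179 = 24.38 Pa.
ΔP = 24.38 Pa = 0.0244 kPa.

ΔP ≈ 0.0244 kPa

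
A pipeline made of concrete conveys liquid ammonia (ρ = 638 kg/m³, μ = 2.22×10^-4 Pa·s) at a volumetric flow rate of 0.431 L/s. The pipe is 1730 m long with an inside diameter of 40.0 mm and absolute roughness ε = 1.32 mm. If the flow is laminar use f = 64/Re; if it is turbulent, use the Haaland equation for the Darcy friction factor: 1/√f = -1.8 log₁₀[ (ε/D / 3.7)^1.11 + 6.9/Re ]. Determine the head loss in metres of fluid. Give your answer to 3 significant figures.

h_f ≈ 15.7 m

Q = 0.431 L/s = 0.431/1000 = 0.000431 m³/s.
Cross-sectional area A = πD²/4 = π(0.04)²/4 = 0.001257 m²; mean velocity V = Q/A = 0.000431/0.001257 = 0.343 m/s.
Reynolds number Re = ρVD/μ = 638 · 0.343 · 0.04 / 0.000222 = 3.943e+04.
Re > 4000 → turbulent. Relative roughness ε/D = 0.00132/0.04 = 0.033. Haaland: 1/√f = -1.8 log₁₀[(0.033/3.7)^1.11 + 6.9/3.943e+04] = -1.8 log₁₀[0.00531 + 0.000175] = 4.07, so f = 0.06037.
Darcy-Weisbach: ΔP = f(L/D)(ρV²/2) = 0.06037·(1730/0.04)·(638·0.343²/2) = 0.06037·4.325e+04·37.53 = 9.798e+04 Pa.
Head loss h_f = ΔP/(ρg) = 9.798e+04/(638·9.81) = 15.7 m.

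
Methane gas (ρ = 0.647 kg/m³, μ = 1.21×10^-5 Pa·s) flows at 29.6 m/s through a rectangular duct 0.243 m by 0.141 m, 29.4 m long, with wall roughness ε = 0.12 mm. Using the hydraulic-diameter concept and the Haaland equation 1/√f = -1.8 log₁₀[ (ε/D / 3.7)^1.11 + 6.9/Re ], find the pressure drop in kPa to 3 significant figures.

ΔP ≈ 0.891 kPa

Hydraulic diameter D_h = 4A/P = 4·(0.243·0.141)/(2·(0.243+0.141)) = 0.1371/0.768 = 0.1785 m.
Re = ρVD_h/μ = 0.647·29.6·0.1785/1.21e-05 = 2.824e+05.
ε/D_h = 0.00012/0.1785 = 0.000672; Haaland gives 1/√f = -1.8 log₁₀[7.05e-05+2.44e-05] = 7.241, so f = 0.01907.
ΔP = f(L/D_h)(ρV²/2) = 0.01907·29.4/0.1785·283.4 = 890.6 Pa.
ΔP = 0.891 kPa.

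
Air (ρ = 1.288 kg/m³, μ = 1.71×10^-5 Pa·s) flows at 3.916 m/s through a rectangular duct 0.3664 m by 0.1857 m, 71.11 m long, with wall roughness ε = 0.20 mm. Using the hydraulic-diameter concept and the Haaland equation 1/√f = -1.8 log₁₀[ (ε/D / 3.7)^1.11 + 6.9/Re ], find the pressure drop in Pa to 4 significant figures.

ΔP ≈ 62.85 Pa

Hydraulic diameter D_h = 4A/P = 4·(0.3664·0.1857)/(2·(0.3664+0.1857)) = 0.2722/1.104 = 0.2465 m.
Re = ρVD_h/μ = 1.288·3.916·0.2465/1.71e-05 = 7.27e+04.
ε/D_h = 0.0002/0.2465 = 0.000811; Haaland gives 1/√f = -1.8 log₁₀[8.68e-05+9.49e-05] = 6.733, so f = 0.02206.
ΔP = f(L/D_h)(ρV²/2) = 0.02206·71.11/0.2465·9.876 = 62.85 Pa.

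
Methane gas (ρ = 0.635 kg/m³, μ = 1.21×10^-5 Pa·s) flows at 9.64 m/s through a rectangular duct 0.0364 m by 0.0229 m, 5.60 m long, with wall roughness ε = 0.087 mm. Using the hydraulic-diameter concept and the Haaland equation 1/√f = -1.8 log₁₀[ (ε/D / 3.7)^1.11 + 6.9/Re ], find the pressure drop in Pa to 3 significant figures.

Hydraulic diameter D_h = 4A/P = 4·(0.0364·0.0229)/(2·(0.0364+0.0229)) = 0.003334/0.1186 = 0.02811 m.
Re = ρVD_h/μ = 0.635·9.64·0.02811/1.21e-05 = 1.422e+04.
ε/D_h = 8.7e-05/0.02811 = 0.00309; Haaland gives 1/√f = -1.8 log₁₀[0.000384+0.000485] = 5.51, so f = 0.03294.
ΔP = f(L/D_h)(ρV²/2) = 0.03294·5.6/0.02811·29.51 = 193.6 Pa.

ΔP ≈ 194 Pa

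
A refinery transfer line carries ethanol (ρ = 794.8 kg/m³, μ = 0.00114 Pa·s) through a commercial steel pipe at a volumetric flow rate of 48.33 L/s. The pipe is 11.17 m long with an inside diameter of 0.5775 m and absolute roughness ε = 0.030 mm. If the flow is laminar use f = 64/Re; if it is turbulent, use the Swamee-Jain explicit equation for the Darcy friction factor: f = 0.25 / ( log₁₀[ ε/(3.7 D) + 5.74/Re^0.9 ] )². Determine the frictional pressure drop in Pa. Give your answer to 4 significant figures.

ΔP ≈ 5.048 Pa

Q = 48.33 L/s = 48.33/1000 = 0.04833 m³/s.
Cross-sectional area A = πD²/4 = π(0.5775)²/4 = 0.2619 m²; mean velocity V = Q/A = 0.04833/0.2619 = 0.1845 m/s.
Reynolds number Re = ρVD/μ = 794.8 · 0.1845 · 0.5775 / 0.00114 = 7.429e+04.
Re > 4000 → turbulent. Relative roughness ε/D = 3e-05/0.5775 = 5.19e-05. Swamee-Jain: f = 0.25/(log₁₀[5.19e-05/3.7 + 5.74/7.429e+04^0.9])² = 0.25/(log₁₀[1.4e-05 + 0.000237])² = 0.25/(-3.6)² = 0.01929.
Darcy-Weisbach: ΔP = f(L/D)(ρV²/2) = 0.01929·(11.17/0.5775)·(794.8·0.1845²/2) = 0.01929·19.34·13.53 = 5.048 Pa.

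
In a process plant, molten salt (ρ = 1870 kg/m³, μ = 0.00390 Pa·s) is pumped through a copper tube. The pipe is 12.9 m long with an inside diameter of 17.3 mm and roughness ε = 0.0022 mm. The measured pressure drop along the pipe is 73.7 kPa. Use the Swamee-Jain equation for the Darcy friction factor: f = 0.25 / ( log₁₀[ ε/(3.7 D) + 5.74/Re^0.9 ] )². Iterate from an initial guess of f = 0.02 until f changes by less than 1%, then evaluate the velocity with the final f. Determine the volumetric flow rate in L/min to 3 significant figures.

Rearranging Darcy-Weisbach: V = √(2·ΔP·D/(f·L·ρ)). With ε/D = 2.2e-06/0.0173 = 0.000127, iterate starting from f = 0.02:
  f = 0.02 → V = √(2·7.37e+04·0.0173/(0.02·12.9·1870)) = 2.299 m/s; Re = ρVD/μ = 1.907e+04; f → 0.02643
  f = 0.02643 → V = 2 m/s; Re = 1.659e+04; f → 0.02736
  f = 0.02736 → V = 1.966 m/s; Re = 1.631e+04; f → 0.02748
Converged (Δf/f < 1%). With the final f = 0.02748: V = √(2·7.37e+04·0.0173/(0.02748·12.9·1870)) = 1.961 m/s.
Q = V·A = 1.961·(π/4·0.0173²) = 0.0004611 m³/s = 27.7 L/min.

Q ≈ 27.7 L/min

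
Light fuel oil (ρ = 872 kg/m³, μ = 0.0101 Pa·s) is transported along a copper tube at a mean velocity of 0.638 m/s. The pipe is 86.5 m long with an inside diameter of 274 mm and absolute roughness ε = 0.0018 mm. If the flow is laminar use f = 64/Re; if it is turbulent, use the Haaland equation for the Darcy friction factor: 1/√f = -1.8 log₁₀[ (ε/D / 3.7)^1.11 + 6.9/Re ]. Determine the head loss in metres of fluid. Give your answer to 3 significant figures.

h_f ≈ 0.181 m

Reynolds number Re = ρVD/μ = 872 · 0.638 · 0.274 / 0.0101 = 1.509e+04.
Re > 4000 → turbulent. Relative roughness ε/D = 1.8e-06/0.274 = 6.57e-06. Haaland: 1/√f = -1.8 log₁₀[(6.57e-06/3.7)^1.11 + 6.9/1.509e+04] = -1.8 log₁₀[4.14e-07 + 0.000457] = 6.011, so f = 0.02767.
Darcy-Weisbach: ΔP = f(L/D)(ρV²/2) = 0.02767·(86.5/0.274)·(872·0.638²/2) = 0.02767·315.7·177.5 = 1551 Pa.
Head loss h_f = ΔP/(ρg) = 1551/(872·9.81) = 0.181 m.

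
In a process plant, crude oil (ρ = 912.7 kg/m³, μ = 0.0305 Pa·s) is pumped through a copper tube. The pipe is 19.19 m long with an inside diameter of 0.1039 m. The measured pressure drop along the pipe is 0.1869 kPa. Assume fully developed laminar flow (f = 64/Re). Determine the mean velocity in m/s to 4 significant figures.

V ≈ 0.1077 m/s

For laminar flow, f = 64/Re with Re = ρVD/μ, so Darcy-Weisbach reduces to ΔP = 32μLV/D². Solving for V: V = ΔP·D²/(32μL) = 186.9·(0.1039)²/(32·0.0305·19.19) = 0.1077 m/s.
Check: Re = ρVD/μ = 912.7·0.1077·0.1039/0.0305 = 334.9 < 2300, so the laminar assumption holds.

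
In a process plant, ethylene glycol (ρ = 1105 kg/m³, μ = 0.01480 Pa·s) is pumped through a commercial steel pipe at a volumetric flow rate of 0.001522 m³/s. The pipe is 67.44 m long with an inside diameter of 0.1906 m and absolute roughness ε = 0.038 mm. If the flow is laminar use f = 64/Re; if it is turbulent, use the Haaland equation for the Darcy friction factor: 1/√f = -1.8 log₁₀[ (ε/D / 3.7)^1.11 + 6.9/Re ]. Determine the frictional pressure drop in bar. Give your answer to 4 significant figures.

ΔP ≈ 4.690×10^-4 bar

Cross-sectional area A = πD²/4 = π(0.1906)²/4 = 0.02853 m²; mean velocity V = Q/A = 0.001522/0.02853 = 0.05334 m/s.
Reynolds number Re = ρVD/μ = 1105 · 0.05334 · 0.1906 / 0.0148 = 759.1.
Re < 2300 → laminar flow, so f = 64/Re = 64/759.1 = 0.08431 (the turbulent correlation is not needed).
Darcy-Weisbach: ΔP = f(L/D)(ρV²/2) = 0.08431·(67.44/0.1906)·(1105·0.05334²/2) = 0.08431·353.8·1.572 = 46.9 Pa.
ΔP = 46.9 Pa = 4.690×10^-4 bar.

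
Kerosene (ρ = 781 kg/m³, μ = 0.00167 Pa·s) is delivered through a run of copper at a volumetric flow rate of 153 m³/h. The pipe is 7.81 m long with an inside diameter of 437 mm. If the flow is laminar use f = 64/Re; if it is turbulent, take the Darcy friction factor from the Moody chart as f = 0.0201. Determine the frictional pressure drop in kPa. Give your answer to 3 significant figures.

Q = 153 m³/h = 153/3600 = 0.0425 m³/s.
Cross-sectional area A = πD²/4 = π(0.437)²/4 = 0.15 m²; mean velocity V = Q/A = 0.0425/0.15 = 0.2834 m/s.
Reynolds number Re = ρVD/μ = 781 · 0.2834 · 0.437 / 0.00167 = 5.791e+04.
Re > 4000 → turbulent; use the Moody-chart value f = 0.0201.
Darcy-Weisbach: ΔP = f(L/D)(ρV²/2) = 0.0201·(7.81/0.437)·(781·0.2834²/2) = 0.0201·17.87·31.35 = 11.26 Pa.
ΔP = 11.26 Pa = 0.0113 kPa.

ΔP ≈ 0.0113 kPa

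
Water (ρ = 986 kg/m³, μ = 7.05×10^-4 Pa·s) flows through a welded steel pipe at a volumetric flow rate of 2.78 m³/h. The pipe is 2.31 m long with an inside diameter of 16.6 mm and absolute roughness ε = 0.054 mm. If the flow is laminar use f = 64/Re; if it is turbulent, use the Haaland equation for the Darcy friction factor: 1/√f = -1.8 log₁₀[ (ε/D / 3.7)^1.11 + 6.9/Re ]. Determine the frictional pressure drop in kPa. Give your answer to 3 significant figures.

ΔP ≈ 24.6 kPa

Q = 2.78 m³/h = 2.78/3600 = 0.0007722 m³/s.
Cross-sectional area A = πD²/4 = π(0.0166)²/4 = 0.0002164 m²; mean velocity V = Q/A = 0.0007722/0.0002164 = 3.568 m/s.
Reynolds number Re = ρVD/μ = 986 · 3.568 · 0.0166 / 0.000705 = 8.284e+04.
Re > 4000 → turbulent. Relative roughness ε/D = 5.4e-05/0.0166 = 0.00325. Haaland: 1/√f = -1.8 log₁₀[(0.00325/3.7)^1.11 + 6.9/8.284e+04] = -1.8 log₁₀[0.000405 + 8.33e-05] = 5.96, so f = 0.02816.
Darcy-Weisbach: ΔP = f(L/D)(ρV²/2) = 0.02816·(2.31/0.0166)·(986·3.568²/2) = 0.02816·139.2·6277 = 2.459e+04 Pa.
ΔP = 2.459e+04 Pa = 24.6 kPa.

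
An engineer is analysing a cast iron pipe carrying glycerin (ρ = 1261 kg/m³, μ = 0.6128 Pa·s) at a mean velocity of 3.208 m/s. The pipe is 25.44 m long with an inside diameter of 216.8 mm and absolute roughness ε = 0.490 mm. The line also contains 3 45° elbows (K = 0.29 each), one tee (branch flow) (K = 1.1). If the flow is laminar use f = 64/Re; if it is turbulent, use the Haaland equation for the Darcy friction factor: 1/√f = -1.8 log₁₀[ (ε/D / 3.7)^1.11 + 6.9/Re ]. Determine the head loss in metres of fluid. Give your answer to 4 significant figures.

h_f ≈ 3.786 m

Reynolds number Re = ρVD/μ = 1261 · 3.208 · 0.2168 / 0.613 = 1431.
Re < 2300 → laminar flow, so f = 64/Re = 64/1431 = 0.04472 (the turbulent correlation is not needed).
Total minor-loss coefficient ΣK = 3·0.29 + 1·1.1 = 1.97.
ΔP = [f·L/D + ΣK]·(ρV²/2) = [0.04472·25.44/0.2168 + 1.97]·(1261·3.208²/2) = [5.247 + 1.97]·6489 = 4.683e+04 Pa.
Head loss h_f = ΔP/(ρg) = 4.683e+04/(1261·9.81) = 3.786 m.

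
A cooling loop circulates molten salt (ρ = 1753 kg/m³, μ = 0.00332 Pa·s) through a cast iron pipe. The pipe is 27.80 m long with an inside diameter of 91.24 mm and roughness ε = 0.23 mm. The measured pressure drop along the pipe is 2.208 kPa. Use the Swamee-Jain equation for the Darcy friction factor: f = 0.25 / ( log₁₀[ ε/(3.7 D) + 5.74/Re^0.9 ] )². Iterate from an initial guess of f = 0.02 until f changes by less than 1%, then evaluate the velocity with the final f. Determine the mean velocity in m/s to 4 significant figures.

V ≈ 0.5244 m/s

Rearranging Darcy-Weisbach: V = √(2·ΔP·D/(f·L·ρ)). With ε/D = 0.00023/0.09124 = 0.00252, iterate starting from f = 0.02:
  f = 0.02 → V = √(2·2208·0.09124/(0.02·27.8·1753)) = 0.643 m/s; Re = ρVD/μ = 3.097e+04; f → 0.02932
  f = 0.02932 → V = 0.531 m/s; Re = 2.558e+04; f → 0.03002
  f = 0.03002 → V = 0.5248 m/s; Re = 2.528e+04; f → 0.03006
Converged (Δf/f < 1%). With the final f = 0.03006: V = √(2·2208·0.09124/(0.03006·27.8·1753)) = 0.5244 m/s.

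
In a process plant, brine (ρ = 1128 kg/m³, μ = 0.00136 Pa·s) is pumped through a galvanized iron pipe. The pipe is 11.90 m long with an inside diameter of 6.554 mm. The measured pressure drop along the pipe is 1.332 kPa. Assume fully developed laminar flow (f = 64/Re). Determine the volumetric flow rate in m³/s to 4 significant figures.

Q ≈ 3.727×10^-6 m³/s

For laminar flow, f = 64/Re with Re = ρVD/μ, so Darcy-Weisbach reduces to ΔP = 32μLV/D². Solving for V: V = ΔP·D²/(32μL) = 1332·(0.006554)²/(32·0.00136·11.9) = 0.1105 m/s.
Check: Re = ρVD/μ = 1128·0.1105·0.006554/0.00136 = 600.6 < 2300, so the laminar assumption holds.
Q = V·A = 0.1105·(π/4·0.006554²) = 3.727e-06 m³/s = 3.727×10^-6 m³/s.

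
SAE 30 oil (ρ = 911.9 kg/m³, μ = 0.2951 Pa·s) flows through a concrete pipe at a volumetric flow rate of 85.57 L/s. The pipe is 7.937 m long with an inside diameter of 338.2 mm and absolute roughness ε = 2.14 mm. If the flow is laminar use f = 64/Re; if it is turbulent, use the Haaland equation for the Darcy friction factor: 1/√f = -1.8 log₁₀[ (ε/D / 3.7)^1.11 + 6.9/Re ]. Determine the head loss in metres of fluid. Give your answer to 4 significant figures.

h_f ≈ 0.06977 m

Q = 85.57 L/s = 85.57/1000 = 0.08557 m³/s.
Cross-sectional area A = πD²/4 = π(0.3382)²/4 = 0.08983 m²; mean velocity V = Q/A = 0.08557/0.08983 = 0.9525 m/s.
Reynolds number Re = ρVD/μ = 911.9 · 0.9525 · 0.3382 / 0.295 = 995.5.
Re < 2300 → laminar flow, so f = 64/Re = 64/995.5 = 0.06429 (the turbulent correlation is not needed).
Darcy-Weisbach: ΔP = f(L/D)(ρV²/2) = 0.06429·(7.937/0.3382)·(911.9·0.9525²/2) = 0.06429·23.47·413.7 = 624.2 Pa.
Head loss h_f = ΔP/(ρg) = 624.2/(911.9·9.81) = 0.06977 m.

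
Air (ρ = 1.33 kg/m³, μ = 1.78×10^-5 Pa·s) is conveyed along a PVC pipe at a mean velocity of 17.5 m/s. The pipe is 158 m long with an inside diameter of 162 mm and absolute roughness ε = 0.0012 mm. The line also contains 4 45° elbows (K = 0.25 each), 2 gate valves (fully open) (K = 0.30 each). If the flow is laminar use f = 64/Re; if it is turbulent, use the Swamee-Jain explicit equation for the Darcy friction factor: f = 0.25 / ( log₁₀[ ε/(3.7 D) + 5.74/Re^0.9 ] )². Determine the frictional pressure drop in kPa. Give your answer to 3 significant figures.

Reynolds number Re = ρVD/μ = 1.33 · 17.5 · 0.162 / 1.78e-05 = 2.118e+05.
Re > 4000 → turbulent. Relative roughness ε/D = 1.2e-06/0.162 = 7.41e-06. Swamee-Jain: f = 0.25/(log₁₀[7.41e-06/3.7 + 5.74/2.118e+05^0.9])² = 0.25/(log₁₀[2e-06 + 9.24e-05])² = 0.25/(-4.025)² = 0.01543.
Total minor-loss coefficient ΣK = 4·0.25 + 2·0.3 = 1.6.
ΔP = [f·L/D + ΣK]·(ρV²/2) = [0.01543·158/0.162 + 1.6]·(1.33·17.5²/2) = [15.05 + 1.6]·203.7 = 3391 Pa.
ΔP = 3391 Pa = 3.39 kPa.

ΔP ≈ 3.39 kPa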